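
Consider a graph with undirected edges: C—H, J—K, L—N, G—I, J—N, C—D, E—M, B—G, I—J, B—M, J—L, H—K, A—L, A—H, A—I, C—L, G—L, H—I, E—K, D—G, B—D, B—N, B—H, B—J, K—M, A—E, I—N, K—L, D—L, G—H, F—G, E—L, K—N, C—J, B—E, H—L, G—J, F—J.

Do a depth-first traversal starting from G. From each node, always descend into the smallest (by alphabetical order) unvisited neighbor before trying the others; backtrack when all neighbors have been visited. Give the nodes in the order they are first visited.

G -> B -> D -> C -> H -> A -> E -> K -> J -> F -> I -> N -> L -> M

Visit G
G → B
B → D
D → C
C → H
H → A
A → E
E → K
K → J
J → F
J → I
I → N
N → L
K → M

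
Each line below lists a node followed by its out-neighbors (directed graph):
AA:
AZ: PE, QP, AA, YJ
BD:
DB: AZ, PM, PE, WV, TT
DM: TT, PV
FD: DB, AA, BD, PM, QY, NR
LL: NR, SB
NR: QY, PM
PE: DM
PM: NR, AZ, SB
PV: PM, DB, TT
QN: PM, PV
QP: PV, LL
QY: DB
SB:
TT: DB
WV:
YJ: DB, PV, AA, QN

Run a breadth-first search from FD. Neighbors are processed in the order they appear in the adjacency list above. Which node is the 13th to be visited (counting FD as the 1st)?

Visit FD; enqueue DB, AA, BD, PM, QY, NR → queue [DB, AA, BD, PM, QY, NR]
Visit DB; enqueue AZ, PE, WV, TT → queue [AA, BD, PM, QY, NR, AZ, PE, WV, TT]
Visit AA → queue [BD, PM, QY, NR, AZ, PE, WV, TT]
Visit BD → queue [PM, QY, NR, AZ, PE, WV, TT]
Visit PM; enqueue SB → queue [QY, NR, AZ, PE, WV, TT, SB]
Visit QY → queue [NR, AZ, PE, WV, TT, SB]
Visit NR → queue [AZ, PE, WV, TT, SB]
Visit AZ; enqueue QP, YJ → queue [PE, WV, TT, SB, QP, YJ]
Visit PE; enqueue DM → queue [WV, TT, SB, QP, YJ, DM]
Visit WV → queue [TT, SB, QP, YJ, DM]
Visit TT → queue [SB, QP, YJ, DM]
Visit SB → queue [QP, YJ, DM]
Visit QP; enqueue PV, LL → queue [YJ, DM, PV, LL]
Visit YJ; enqueue QN → queue [DM, PV, LL, QN]
Visit DM → queue [PV, LL, QN]
Visit PV → queue [LL, QN]
Visit LL → queue [QN]
Visit QN → queue []

Visit order: FD, DB, AA, BD, PM, QY, NR, AZ, PE, WV, TT, SB, QP, YJ, DM, PV, LL, QN

QP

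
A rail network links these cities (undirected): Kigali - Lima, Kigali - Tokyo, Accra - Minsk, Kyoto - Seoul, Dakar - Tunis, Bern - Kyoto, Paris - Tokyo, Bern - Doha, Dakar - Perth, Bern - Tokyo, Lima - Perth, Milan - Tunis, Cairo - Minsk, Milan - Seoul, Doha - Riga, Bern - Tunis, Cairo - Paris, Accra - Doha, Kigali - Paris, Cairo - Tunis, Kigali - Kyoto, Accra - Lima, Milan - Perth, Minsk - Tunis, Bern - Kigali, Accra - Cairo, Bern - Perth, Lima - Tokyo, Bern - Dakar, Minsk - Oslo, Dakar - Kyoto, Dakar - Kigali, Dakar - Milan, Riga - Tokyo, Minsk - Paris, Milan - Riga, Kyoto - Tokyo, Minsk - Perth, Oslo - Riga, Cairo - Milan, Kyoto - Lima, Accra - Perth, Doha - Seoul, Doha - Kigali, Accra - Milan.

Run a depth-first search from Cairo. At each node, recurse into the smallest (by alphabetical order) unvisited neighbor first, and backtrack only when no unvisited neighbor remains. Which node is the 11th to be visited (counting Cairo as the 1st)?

Visit Cairo
Cairo → Accra
Accra → Doha
Doha → Bern
Bern → Dakar
Dakar → Kigali
Kigali → Kyoto
Kyoto → Lima
Lima → Perth
Perth → Milan
Milan → Riga
Riga → Oslo
Oslo → Minsk
Minsk → Paris
Paris → Tokyo
Minsk → Tunis
Milan → Seoul

Visit order: Cairo, Accra, Doha, Bern, Dakar, Kigali, Kyoto, Lima, Perth, Milan, Riga, Oslo, Minsk, Paris, Tokyo, Tunis, Seoul

Riga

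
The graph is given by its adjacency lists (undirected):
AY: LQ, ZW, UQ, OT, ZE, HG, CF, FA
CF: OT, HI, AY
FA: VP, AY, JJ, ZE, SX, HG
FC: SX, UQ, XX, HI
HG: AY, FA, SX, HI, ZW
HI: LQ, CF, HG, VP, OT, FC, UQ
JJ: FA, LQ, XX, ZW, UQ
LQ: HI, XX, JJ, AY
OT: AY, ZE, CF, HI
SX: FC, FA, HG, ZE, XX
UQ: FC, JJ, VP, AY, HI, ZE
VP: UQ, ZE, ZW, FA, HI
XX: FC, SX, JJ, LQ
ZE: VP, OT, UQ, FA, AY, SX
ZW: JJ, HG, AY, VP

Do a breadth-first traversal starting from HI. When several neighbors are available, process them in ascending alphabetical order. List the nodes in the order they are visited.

HI, CF, FC, HG, LQ, OT, UQ, VP, AY, SX, XX, FA, ZW, JJ, ZE

Visit HI; enqueue CF, FC, HG, LQ, OT, UQ, VP → queue [CF, FC, HG, LQ, OT, UQ, VP]
Visit CF; enqueue AY → queue [FC, HG, LQ, OT, UQ, VP, AY]
Visit FC; enqueue SX, XX → queue [HG, LQ, OT, UQ, VP, AY, SX, XX]
Visit HG; enqueue FA, ZW → queue [LQ, OT, UQ, VP, AY, SX, XX, FA, ZW]
Visit LQ; enqueue JJ → queue [OT, UQ, VP, AY, SX, XX, FA, ZW, JJ]
Visit OT; enqueue ZE → queue [UQ, VP, AY, SX, XX, FA, ZW, JJ, ZE]
Visit UQ → queue [VP, AY, SX, XX, FA, ZW, JJ, ZE]
Visit VP → queue [AY, SX, XX, FA, ZW, JJ, ZE]
Visit AY → queue [SX, XX, FA, ZW, JJ, ZE]
Visit SX → queue [XX, FA, ZW, JJ, ZE]
Visit XX → queue [FA, ZW, JJ, ZE]
Visit FA → queue [ZW, JJ, ZE]
Visit ZW → queue [JJ, ZE]
Visit JJ → queue [ZE]
Visit ZE → queue []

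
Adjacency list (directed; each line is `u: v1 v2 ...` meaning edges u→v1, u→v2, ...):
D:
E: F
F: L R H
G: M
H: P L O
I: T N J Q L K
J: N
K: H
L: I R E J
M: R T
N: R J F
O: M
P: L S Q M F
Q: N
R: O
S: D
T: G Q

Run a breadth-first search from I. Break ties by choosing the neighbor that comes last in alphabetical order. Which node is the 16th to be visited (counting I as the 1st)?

S

Visit I; enqueue T, Q, N, L, K, J → queue [T, Q, N, L, K, J]
Visit T; enqueue G → queue [Q, N, L, K, J, G]
Visit Q → queue [N, L, K, J, G]
Visit N; enqueue R, F → queue [L, K, J, G, R, F]
Visit L; enqueue E → queue [K, J, G, R, F, E]
Visit K; enqueue H → queue [J, G, R, F, E, H]
Visit J → queue [G, R, F, E, H]
Visit G; enqueue M → queue [R, F, E, H, M]
Visit R; enqueue O → queue [F, E, H, M, O]
Visit F → queue [E, H, M, O]
Visit E → queue [H, M, O]
Visit H; enqueue P → queue [M, O, P]
Visit M → queue [O, P]
Visit O → queue [P]
Visit P; enqueue S → queue [S]
Visit S; enqueue D → queue [D]
Visit D → queue []

Visit order: I, T, Q, N, L, K, J, G, R, F, E, H, M, O, P, S, D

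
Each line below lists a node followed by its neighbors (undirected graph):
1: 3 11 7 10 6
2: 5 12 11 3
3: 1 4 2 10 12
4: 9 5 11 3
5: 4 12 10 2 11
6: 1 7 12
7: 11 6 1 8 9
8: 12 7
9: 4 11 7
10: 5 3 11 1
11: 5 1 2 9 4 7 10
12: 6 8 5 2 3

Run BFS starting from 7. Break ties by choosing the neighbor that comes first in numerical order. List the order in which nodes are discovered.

Visit 7; enqueue 1, 6, 8, 9, 11 → queue [1, 6, 8, 9, 11]
Visit 1; enqueue 3, 10 → queue [6, 8, 9, 11, 3, 10]
Visit 6; enqueue 12 → queue [8, 9, 11, 3, 10, 12]
Visit 8 → queue [9, 11, 3, 10, 12]
Visit 9; enqueue 4 → queue [11, 3, 10, 12, 4]
Visit 11; enqueue 2, 5 → queue [3, 10, 12, 4, 2, 5]
Visit 3 → queue [10, 12, 4, 2, 5]
Visit 10 → queue [12, 4, 2, 5]
Visit 12 → queue [4, 2, 5]
Visit 4 → queue [2, 5]
Visit 2 → queue [5]
Visit 5 → queue []

7, 1, 6, 8, 9, 11, 3, 10, 12, 4, 2, 5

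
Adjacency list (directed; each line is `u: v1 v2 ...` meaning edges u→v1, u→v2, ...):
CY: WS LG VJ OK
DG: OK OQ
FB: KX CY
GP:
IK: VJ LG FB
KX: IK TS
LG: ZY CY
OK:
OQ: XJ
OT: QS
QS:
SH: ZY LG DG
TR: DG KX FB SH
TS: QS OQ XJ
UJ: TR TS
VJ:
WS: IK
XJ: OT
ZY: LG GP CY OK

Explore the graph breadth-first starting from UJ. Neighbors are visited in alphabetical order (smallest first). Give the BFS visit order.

UJ, TR, TS, DG, FB, KX, SH, OQ, QS, XJ, OK, CY, IK, LG, ZY, OT, VJ, WS, GP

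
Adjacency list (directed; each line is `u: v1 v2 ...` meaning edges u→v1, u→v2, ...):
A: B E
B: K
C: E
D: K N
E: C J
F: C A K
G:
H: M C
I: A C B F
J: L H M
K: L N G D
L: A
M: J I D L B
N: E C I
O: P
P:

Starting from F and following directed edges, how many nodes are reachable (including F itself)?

BFS from F visits: F, C, A, K, E, B, L, N, G, D, J, I, H, M
Reachable nodes: 14 of 16 total.

14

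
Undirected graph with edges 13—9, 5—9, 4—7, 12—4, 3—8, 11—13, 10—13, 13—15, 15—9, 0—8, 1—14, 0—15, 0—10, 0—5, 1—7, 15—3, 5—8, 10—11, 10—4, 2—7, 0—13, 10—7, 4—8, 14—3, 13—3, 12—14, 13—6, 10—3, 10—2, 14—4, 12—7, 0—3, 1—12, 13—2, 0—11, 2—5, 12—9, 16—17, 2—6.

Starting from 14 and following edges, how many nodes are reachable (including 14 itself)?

BFS from 14 visits: 14, 12, 4, 3, 1, 9, 7, 10, 8, 15, 13, 0, 5, 2, 11, 6
Reachable nodes: 16 of 18 total.

16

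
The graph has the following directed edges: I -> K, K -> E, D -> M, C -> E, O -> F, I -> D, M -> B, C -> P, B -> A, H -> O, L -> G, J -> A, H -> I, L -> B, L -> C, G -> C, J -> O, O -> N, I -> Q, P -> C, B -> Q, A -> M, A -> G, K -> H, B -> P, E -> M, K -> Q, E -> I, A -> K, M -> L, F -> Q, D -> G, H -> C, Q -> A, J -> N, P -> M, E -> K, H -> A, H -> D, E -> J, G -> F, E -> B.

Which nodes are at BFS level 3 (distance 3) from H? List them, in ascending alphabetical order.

B, J, L

Level 0: H
Level 1: A, C, D, I, O
Level 2: E, F, G, K, M, N, P, Q
Level 3: B, J, L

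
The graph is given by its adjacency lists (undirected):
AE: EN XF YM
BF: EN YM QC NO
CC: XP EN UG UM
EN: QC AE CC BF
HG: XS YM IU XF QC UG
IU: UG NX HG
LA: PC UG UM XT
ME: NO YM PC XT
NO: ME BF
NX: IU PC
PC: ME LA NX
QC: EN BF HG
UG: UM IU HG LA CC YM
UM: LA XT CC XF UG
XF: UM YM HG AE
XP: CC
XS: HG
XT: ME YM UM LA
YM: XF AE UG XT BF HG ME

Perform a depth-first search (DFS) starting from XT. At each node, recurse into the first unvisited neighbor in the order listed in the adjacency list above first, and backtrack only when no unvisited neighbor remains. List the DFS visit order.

Visit XT
XT → ME
ME → NO
NO → BF
BF → EN
EN → QC
QC → HG
HG → XS
HG → YM
YM → XF
XF → UM
UM → LA
LA → PC
PC → NX
NX → IU
IU → UG
UG → CC
CC → XP
XF → AE

XT, ME, NO, BF, EN, QC, HG, XS, YM, XF, UM, LA, PC, NX, IU, UG, CC, XP, AE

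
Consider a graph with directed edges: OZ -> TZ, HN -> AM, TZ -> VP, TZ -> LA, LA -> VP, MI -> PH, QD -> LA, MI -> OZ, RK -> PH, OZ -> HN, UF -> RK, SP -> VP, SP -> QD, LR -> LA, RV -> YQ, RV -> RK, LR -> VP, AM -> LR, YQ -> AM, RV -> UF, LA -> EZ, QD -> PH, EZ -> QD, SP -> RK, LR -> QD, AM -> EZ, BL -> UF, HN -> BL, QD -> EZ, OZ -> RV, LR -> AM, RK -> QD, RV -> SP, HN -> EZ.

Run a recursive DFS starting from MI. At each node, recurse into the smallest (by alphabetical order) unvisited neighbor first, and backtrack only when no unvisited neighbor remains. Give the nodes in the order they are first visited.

MI → OZ → HN → AM → EZ → QD → LA → VP → PH → LR → BL → UF → RK → RV → SP → YQ → TZ

Visit MI
MI → OZ
OZ → HN
HN → AM
AM → EZ
EZ → QD
QD → LA
LA → VP
QD → PH
AM → LR
HN → BL
BL → UF
UF → RK
OZ → RV
RV → SP
RV → YQ
OZ → TZ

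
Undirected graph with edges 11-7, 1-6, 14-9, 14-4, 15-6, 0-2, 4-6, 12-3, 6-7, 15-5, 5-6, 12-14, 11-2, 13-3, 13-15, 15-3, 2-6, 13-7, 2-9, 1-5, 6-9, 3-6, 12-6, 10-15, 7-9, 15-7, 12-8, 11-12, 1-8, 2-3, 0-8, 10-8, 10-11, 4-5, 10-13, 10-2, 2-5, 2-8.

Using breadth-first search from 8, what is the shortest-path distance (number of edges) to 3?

2

Level 0: 8
Level 1: 0, 1, 2, 10, 12
Level 2: 3, 5, 6, 9, 11, 13, 14, 15
Level 3: 4, 7
3 first appears at level 2.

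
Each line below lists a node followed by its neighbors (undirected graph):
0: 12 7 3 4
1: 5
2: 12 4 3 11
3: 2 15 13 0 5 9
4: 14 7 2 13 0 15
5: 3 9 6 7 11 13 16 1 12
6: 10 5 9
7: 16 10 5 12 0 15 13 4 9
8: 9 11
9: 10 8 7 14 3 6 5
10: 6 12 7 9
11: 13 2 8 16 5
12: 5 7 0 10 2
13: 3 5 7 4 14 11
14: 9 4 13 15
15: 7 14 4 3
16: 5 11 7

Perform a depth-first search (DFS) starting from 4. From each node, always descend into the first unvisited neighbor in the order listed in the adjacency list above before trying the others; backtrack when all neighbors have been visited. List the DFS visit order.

4 14 9 10 6 5 3 2 12 7 16 11 13 8 0 15 1

Visit 4
4 → 14
14 → 9
9 → 10
10 → 6
6 → 5
5 → 3
3 → 2
2 → 12
12 → 7
7 → 16
16 → 11
11 → 13
11 → 8
7 → 0
7 → 15
5 → 1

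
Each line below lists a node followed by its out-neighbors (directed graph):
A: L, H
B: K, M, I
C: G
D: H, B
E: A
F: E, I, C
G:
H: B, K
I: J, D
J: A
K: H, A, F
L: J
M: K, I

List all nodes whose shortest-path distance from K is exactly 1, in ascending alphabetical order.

A, F, H

Level 0: K
Level 1: A, F, H
Level 2: B, C, E, I, L
Level 3: D, G, J, M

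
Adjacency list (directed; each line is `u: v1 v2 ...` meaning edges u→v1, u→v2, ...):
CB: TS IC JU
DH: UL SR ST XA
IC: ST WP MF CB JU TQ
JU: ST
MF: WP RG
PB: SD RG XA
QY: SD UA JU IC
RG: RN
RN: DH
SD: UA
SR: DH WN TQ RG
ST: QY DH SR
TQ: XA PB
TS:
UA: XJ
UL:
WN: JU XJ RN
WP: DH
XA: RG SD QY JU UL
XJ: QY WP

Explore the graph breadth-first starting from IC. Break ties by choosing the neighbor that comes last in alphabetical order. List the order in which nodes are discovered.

Visit IC; enqueue WP, TQ, ST, MF, JU, CB → queue [WP, TQ, ST, MF, JU, CB]
Visit WP; enqueue DH → queue [TQ, ST, MF, JU, CB, DH]
Visit TQ; enqueue XA, PB → queue [ST, MF, JU, CB, DH, XA, PB]
Visit ST; enqueue SR, QY → queue [MF, JU, CB, DH, XA, PB, SR, QY]
Visit MF; enqueue RG → queue [JU, CB, DH, XA, PB, SR, QY, RG]
Visit JU → queue [CB, DH, XA, PB, SR, QY, RG]
Visit CB; enqueue TS → queue [DH, XA, PB, SR, QY, RG, TS]
Visit DH; enqueue UL → queue [XA, PB, SR, QY, RG, TS, UL]
Visit XA; enqueue SD → queue [PB, SR, QY, RG, TS, UL, SD]
Visit PB → queue [SR, QY, RG, TS, UL, SD]
Visit SR; enqueue WN → queue [QY, RG, TS, UL, SD, WN]
Visit QY; enqueue UA → queue [RG, TS, UL, SD, WN, UA]
Visit RG; enqueue RN → queue [TS, UL, SD, WN, UA, RN]
Visit TS → queue [UL, SD, WN, UA, RN]
Visit UL → queue [SD, WN, UA, RN]
Visit SD → queue [WN, UA, RN]
Visit WN; enqueue XJ → queue [UA, RN, XJ]
Visit UA → queue [RN, XJ]
Visit RN → queue [XJ]
Visit XJ → queue []

IC WP TQ ST MF JU CB DH XA PB SR QY RG TS UL SD WN UA RN XJ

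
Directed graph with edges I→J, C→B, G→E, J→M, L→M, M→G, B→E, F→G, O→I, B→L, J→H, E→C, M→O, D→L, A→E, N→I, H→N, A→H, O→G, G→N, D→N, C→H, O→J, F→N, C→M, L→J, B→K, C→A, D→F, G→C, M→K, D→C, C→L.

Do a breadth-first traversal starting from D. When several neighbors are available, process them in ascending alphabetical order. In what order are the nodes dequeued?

D -> C -> F -> L -> N -> A -> B -> H -> M -> G -> J -> I -> E -> K -> O

Visit D; enqueue C, F, L, N → queue [C, F, L, N]
Visit C; enqueue A, B, H, M → queue [F, L, N, A, B, H, M]
Visit F; enqueue G → queue [L, N, A, B, H, M, G]
Visit L; enqueue J → queue [N, A, B, H, M, G, J]
Visit N; enqueue I → queue [A, B, H, M, G, J, I]
Visit A; enqueue E → queue [B, H, M, G, J, I, E]
Visit B; enqueue K → queue [H, M, G, J, I, E, K]
Visit H → queue [M, G, J, I, E, K]
Visit M; enqueue O → queue [G, J, I, E, K, O]
Visit G → queue [J, I, E, K, O]
Visit J → queue [I, E, K, O]
Visit I → queue [E, K, O]
Visit E → queue [K, O]
Visit K → queue [O]
Visit O → queue []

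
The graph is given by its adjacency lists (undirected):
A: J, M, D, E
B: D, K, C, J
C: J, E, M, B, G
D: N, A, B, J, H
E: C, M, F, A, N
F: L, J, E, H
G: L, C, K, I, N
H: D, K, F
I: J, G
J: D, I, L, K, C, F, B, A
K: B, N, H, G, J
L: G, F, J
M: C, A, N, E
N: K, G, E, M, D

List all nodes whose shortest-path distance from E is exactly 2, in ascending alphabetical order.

Level 0: E
Level 1: A, C, F, M, N
Level 2: B, D, G, H, J, K, L
Level 3: I

B, D, G, H, J, K, L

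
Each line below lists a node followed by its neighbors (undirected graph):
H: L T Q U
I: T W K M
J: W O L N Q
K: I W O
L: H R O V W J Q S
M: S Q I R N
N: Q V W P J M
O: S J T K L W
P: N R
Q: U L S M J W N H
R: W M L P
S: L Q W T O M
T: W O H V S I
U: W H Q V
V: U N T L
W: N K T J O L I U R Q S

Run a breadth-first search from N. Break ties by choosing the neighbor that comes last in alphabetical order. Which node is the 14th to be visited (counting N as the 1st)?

Visit N; enqueue W, V, Q, P, M, J → queue [W, V, Q, P, M, J]
Visit W; enqueue U, T, S, R, O, L, K, I → queue [V, Q, P, M, J, U, T, S, R, O, L, K, I]
Visit V → queue [Q, P, M, J, U, T, S, R, O, L, K, I]
Visit Q; enqueue H → queue [P, M, J, U, T, S, R, O, L, K, I, H]
Visit P → queue [M, J, U, T, S, R, O, L, K, I, H]
Visit M → queue [J, U, T, S, R, O, L, K, I, H]
Visit J → queue [U, T, S, R, O, L, K, I, H]
Visit U → queue [T, S, R, O, L, K, I, H]
Visit T → queue [S, R, O, L, K, I, H]
Visit S → queue [R, O, L, K, I, H]
Visit R → queue [O, L, K, I, H]
Visit O → queue [L, K, I, H]
Visit L → queue [K, I, H]
Visit K → queue [I, H]
Visit I → queue [H]
Visit H → queue []

Visit order: N, W, V, Q, P, M, J, U, T, S, R, O, L, K, I, H

K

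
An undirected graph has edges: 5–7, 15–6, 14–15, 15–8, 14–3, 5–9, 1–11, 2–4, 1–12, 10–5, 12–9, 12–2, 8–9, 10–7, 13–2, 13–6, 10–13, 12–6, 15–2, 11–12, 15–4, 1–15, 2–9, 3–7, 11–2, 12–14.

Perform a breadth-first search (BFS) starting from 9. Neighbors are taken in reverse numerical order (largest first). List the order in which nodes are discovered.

9 12 8 5 2 14 11 6 1 15 10 7 13 4 3

Visit 9; enqueue 12, 8, 5, 2 → queue [12, 8, 5, 2]
Visit 12; enqueue 14, 11, 6, 1 → queue [8, 5, 2, 14, 11, 6, 1]
Visit 8; enqueue 15 → queue [5, 2, 14, 11, 6, 1, 15]
Visit 5; enqueue 10, 7 → queue [2, 14, 11, 6, 1, 15, 10, 7]
Visit 2; enqueue 13, 4 → queue [14, 11, 6, 1, 15, 10, 7, 13, 4]
Visit 14; enqueue 3 → queue [11, 6, 1, 15, 10, 7, 13, 4, 3]
Visit 11 → queue [6, 1, 15, 10, 7, 13, 4, 3]
Visit 6 → queue [1, 15, 10, 7, 13, 4, 3]
Visit 1 → queue [15, 10, 7, 13, 4, 3]
Visit 15 → queue [10, 7, 13, 4, 3]
Visit 10 → queue [7, 13, 4, 3]
Visit 7 → queue [13, 4, 3]
Visit 13 → queue [4, 3]
Visit 4 → queue [3]
Visit 3 → queue []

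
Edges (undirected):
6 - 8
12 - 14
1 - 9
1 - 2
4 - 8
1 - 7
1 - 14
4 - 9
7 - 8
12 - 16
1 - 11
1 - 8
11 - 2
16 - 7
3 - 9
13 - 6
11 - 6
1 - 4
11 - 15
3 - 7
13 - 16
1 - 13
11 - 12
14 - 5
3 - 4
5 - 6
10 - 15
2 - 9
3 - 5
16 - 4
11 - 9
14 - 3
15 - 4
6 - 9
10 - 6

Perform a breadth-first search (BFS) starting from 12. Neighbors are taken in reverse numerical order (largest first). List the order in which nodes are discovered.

12, 16, 14, 11, 13, 7, 4, 5, 3, 1, 15, 9, 6, 2, 8, 10

Visit 12; enqueue 16, 14, 11 → queue [16, 14, 11]
Visit 16; enqueue 13, 7, 4 → queue [14, 11, 13, 7, 4]
Visit 14; enqueue 5, 3, 1 → queue [11, 13, 7, 4, 5, 3, 1]
Visit 11; enqueue 15, 9, 6, 2 → queue [13, 7, 4, 5, 3, 1, 15, 9, 6, 2]
Visit 13 → queue [7, 4, 5, 3, 1, 15, 9, 6, 2]
Visit 7; enqueue 8 → queue [4, 5, 3, 1, 15, 9, 6, 2, 8]
Visit 4 → queue [5, 3, 1, 15, 9, 6, 2, 8]
Visit 5 → queue [3, 1, 15, 9, 6, 2, 8]
Visit 3 → queue [1, 15, 9, 6, 2, 8]
Visit 1 → queue [15, 9, 6, 2, 8]
Visit 15; enqueue 10 → queue [9, 6, 2, 8, 10]
Visit 9 → queue [6, 2, 8, 10]
Visit 6 → queue [2, 8, 10]
Visit 2 → queue [8, 10]
Visit 8 → queue [10]
Visit 10 → queue []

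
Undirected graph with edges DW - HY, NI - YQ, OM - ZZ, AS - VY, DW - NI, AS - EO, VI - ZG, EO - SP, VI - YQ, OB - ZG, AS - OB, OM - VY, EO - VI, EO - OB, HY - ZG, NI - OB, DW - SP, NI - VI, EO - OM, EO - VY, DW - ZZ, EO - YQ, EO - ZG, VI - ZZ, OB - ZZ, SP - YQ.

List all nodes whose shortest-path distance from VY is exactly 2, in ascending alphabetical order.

OB, SP, VI, YQ, ZG, ZZ

Level 0: VY
Level 1: AS, EO, OM
Level 2: OB, SP, VI, YQ, ZG, ZZ
Level 3: DW, HY, NI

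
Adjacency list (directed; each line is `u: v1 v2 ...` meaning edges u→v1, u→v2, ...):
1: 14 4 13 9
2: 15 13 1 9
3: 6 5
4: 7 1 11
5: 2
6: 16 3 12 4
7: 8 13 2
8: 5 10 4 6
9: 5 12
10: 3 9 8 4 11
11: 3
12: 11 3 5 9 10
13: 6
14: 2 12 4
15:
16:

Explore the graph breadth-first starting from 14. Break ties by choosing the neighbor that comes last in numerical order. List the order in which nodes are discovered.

Visit 14; enqueue 12, 4, 2 → queue [12, 4, 2]
Visit 12; enqueue 11, 10, 9, 5, 3 → queue [4, 2, 11, 10, 9, 5, 3]
Visit 4; enqueue 7, 1 → queue [2, 11, 10, 9, 5, 3, 7, 1]
Visit 2; enqueue 15, 13 → queue [11, 10, 9, 5, 3, 7, 1, 15, 13]
Visit 11 → queue [10, 9, 5, 3, 7, 1, 15, 13]
Visit 10; enqueue 8 → queue [9, 5, 3, 7, 1, 15, 13, 8]
Visit 9 → queue [5, 3, 7, 1, 15, 13, 8]
Visit 5 → queue [3, 7, 1, 15, 13, 8]
Visit 3; enqueue 6 → queue [7, 1, 15, 13, 8, 6]
Visit 7 → queue [1, 15, 13, 8, 6]
Visit 1 → queue [15, 13, 8, 6]
Visit 15 → queue [13, 8, 6]
Visit 13 → queue [8, 6]
Visit 8 → queue [6]
Visit 6; enqueue 16 → queue [16]
Visit 16 → queue []

14 12 4 2 11 10 9 5 3 7 1 15 13 8 6 16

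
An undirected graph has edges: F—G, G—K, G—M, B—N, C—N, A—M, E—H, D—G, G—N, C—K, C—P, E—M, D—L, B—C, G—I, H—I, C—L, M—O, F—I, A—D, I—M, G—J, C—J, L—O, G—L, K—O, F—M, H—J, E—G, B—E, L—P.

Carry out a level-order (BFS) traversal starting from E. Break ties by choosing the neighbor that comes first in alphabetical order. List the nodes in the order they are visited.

Visit E; enqueue B, G, H, M → queue [B, G, H, M]
Visit B; enqueue C, N → queue [G, H, M, C, N]
Visit G; enqueue D, F, I, J, K, L → queue [H, M, C, N, D, F, I, J, K, L]
Visit H → queue [M, C, N, D, F, I, J, K, L]
Visit M; enqueue A, O → queue [C, N, D, F, I, J, K, L, A, O]
Visit C; enqueue P → queue [N, D, F, I, J, K, L, A, O, P]
Visit N → queue [D, F, I, J, K, L, A, O, P]
Visit D → queue [F, I, J, K, L, A, O, P]
Visit F → queue [I, J, K, L, A, O, P]
Visit I → queue [J, K, L, A, O, P]
Visit J → queue [K, L, A, O, P]
Visit K → queue [L, A, O, P]
Visit L → queue [A, O, P]
Visit A → queue [O, P]
Visit O → queue [P]
Visit P → queue []

E → B → G → H → M → C → N → D → F → I → J → K → L → A → O → P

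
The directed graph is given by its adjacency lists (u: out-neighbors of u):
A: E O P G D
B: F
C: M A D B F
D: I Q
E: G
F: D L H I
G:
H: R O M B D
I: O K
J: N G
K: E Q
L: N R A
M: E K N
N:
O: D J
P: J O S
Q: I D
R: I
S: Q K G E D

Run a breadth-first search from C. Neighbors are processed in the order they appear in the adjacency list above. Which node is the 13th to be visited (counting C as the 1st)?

I

Visit C; enqueue M, A, D, B, F → queue [M, A, D, B, F]
Visit M; enqueue E, K, N → queue [A, D, B, F, E, K, N]
Visit A; enqueue O, P, G → queue [D, B, F, E, K, N, O, P, G]
Visit D; enqueue I, Q → queue [B, F, E, K, N, O, P, G, I, Q]
Visit B → queue [F, E, K, N, O, P, G, I, Q]
Visit F; enqueue L, H → queue [E, K, N, O, P, G, I, Q, L, H]
Visit E → queue [K, N, O, P, G, I, Q, L, H]
Visit K → queue [N, O, P, G, I, Q, L, H]
Visit N → queue [O, P, G, I, Q, L, H]
Visit O; enqueue J → queue [P, G, I, Q, L, H, J]
Visit P; enqueue S → queue [G, I, Q, L, H, J, S]
Visit G → queue [I, Q, L, H, J, S]
Visit I → queue [Q, L, H, J, S]
Visit Q → queue [L, H, J, S]
Visit L; enqueue R → queue [H, J, S, R]
Visit H → queue [J, S, R]
Visit J → queue [S, R]
Visit S → queue [R]
Visit R → queue []

Visit order: C, M, A, D, B, F, E, K, N, O, P, G, I, Q, L, H, J, S, R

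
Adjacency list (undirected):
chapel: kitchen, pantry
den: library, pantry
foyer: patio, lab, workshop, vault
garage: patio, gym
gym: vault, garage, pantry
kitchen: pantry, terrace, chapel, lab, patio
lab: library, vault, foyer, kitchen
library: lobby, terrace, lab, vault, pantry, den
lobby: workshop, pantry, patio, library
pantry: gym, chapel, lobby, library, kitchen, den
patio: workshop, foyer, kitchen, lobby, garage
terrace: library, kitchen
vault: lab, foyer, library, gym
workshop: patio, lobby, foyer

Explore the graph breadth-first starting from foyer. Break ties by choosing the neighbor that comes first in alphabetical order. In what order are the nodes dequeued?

foyer → lab → patio → vault → workshop → kitchen → library → garage → lobby → gym → chapel → pantry → terrace → den

Visit foyer; enqueue lab, patio, vault, workshop → queue [lab, patio, vault, workshop]
Visit lab; enqueue kitchen, library → queue [patio, vault, workshop, kitchen, library]
Visit patio; enqueue garage, lobby → queue [vault, workshop, kitchen, library, garage, lobby]
Visit vault; enqueue gym → queue [workshop, kitchen, library, garage, lobby, gym]
Visit workshop → queue [kitchen, library, garage, lobby, gym]
Visit kitchen; enqueue chapel, pantry, terrace → queue [library, garage, lobby, gym, chapel, pantry, terrace]
Visit library; enqueue den → queue [garage, lobby, gym, chapel, pantry, terrace, den]
Visit garage → queue [lobby, gym, chapel, pantry, terrace, den]
Visit lobby → queue [gym, chapel, pantry, terrace, den]
Visit gym → queue [chapel, pantry, terrace, den]
Visit chapel → queue [pantry, terrace, den]
Visit pantry → queue [terrace, den]
Visit terrace → queue [den]
Visit den → queue []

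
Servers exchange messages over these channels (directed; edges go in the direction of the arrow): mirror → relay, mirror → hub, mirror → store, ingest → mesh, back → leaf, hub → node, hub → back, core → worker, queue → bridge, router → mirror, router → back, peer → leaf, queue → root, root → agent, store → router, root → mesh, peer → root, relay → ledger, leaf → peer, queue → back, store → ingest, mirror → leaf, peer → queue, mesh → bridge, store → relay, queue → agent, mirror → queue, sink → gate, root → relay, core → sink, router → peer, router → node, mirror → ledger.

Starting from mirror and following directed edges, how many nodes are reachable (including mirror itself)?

BFS from mirror visits: mirror, hub, leaf, ledger, queue, relay, store, back, node, peer, agent, bridge, root, ingest, router, mesh
Reachable nodes: 16 of 20 total.

16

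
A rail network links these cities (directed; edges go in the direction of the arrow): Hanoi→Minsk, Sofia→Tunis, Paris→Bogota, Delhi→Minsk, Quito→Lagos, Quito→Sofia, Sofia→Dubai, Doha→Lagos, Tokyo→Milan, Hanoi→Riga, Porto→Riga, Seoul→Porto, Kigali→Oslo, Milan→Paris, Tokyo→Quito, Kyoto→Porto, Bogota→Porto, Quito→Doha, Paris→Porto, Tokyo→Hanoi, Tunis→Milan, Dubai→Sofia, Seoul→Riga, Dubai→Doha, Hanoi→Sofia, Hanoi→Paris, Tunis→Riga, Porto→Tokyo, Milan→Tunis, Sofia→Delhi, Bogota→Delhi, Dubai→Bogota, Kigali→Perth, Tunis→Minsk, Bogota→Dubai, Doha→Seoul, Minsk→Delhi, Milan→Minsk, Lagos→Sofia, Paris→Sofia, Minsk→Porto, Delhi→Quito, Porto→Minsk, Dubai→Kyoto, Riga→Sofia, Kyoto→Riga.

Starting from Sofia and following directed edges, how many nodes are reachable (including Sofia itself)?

17

BFS from Sofia visits: Sofia, Delhi, Dubai, Tunis, Minsk, Quito, Bogota, Doha, Kyoto, Milan, Riga, Porto, Lagos, Seoul, Paris, Tokyo, Hanoi
Reachable nodes: 17 of 20 total.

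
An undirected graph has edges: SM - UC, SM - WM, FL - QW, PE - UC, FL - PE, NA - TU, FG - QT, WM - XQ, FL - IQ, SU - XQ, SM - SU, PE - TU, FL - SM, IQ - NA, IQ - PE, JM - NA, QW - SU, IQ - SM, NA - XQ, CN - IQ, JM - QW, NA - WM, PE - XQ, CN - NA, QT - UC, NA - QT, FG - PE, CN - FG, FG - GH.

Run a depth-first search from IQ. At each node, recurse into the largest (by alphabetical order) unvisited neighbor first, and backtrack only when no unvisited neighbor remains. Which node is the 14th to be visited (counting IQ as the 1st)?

GH

Visit IQ
IQ → SM
SM → WM
WM → XQ
XQ → SU
SU → QW
QW → JM
JM → NA
NA → TU
TU → PE
PE → UC
UC → QT
QT → FG
FG → GH
FG → CN
PE → FL

Visit order: IQ, SM, WM, XQ, SU, QW, JM, NA, TU, PE, UC, QT, FG, GH, CN, FL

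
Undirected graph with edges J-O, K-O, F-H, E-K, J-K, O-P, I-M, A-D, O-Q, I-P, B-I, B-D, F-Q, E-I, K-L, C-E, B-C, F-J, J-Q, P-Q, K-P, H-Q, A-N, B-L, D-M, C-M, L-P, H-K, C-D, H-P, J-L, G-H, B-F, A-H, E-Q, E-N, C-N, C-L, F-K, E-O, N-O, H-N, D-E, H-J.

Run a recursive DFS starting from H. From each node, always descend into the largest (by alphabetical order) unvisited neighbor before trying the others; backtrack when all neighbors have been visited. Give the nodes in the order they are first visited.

Visit H
H → Q
Q → P
P → O
O → N
N → E
E → K
K → L
L → J
J → F
F → B
B → I
I → M
M → D
D → C
D → A
H → G

H, Q, P, O, N, E, K, L, J, F, B, I, M, D, C, A, G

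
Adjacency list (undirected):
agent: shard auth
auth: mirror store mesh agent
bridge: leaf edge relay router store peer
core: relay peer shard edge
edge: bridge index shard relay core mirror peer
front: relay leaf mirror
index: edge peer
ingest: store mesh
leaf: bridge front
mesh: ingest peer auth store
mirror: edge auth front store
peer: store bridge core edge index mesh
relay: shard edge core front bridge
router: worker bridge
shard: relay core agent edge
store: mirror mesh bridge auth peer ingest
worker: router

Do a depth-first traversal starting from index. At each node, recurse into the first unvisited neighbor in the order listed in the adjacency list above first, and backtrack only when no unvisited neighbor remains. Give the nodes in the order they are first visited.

index -> edge -> bridge -> leaf -> front -> relay -> shard -> core -> peer -> store -> mirror -> auth -> mesh -> ingest -> agent -> router -> worker

Visit index
index → edge
edge → bridge
bridge → leaf
leaf → front
front → relay
relay → shard
shard → core
core → peer
peer → store
store → mirror
mirror → auth
auth → mesh
mesh → ingest
auth → agent
bridge → router
router → worker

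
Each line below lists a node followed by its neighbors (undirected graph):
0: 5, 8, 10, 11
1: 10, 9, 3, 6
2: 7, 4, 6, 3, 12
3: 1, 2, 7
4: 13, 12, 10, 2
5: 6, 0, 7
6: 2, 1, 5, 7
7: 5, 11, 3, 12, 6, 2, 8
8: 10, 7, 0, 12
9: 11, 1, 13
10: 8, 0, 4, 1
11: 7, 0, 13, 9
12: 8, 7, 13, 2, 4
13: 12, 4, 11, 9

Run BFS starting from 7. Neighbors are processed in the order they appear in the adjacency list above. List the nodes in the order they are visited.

Visit 7; enqueue 5, 11, 3, 12, 6, 2, 8 → queue [5, 11, 3, 12, 6, 2, 8]
Visit 5; enqueue 0 → queue [11, 3, 12, 6, 2, 8, 0]
Visit 11; enqueue 13, 9 → queue [3, 12, 6, 2, 8, 0, 13, 9]
Visit 3; enqueue 1 → queue [12, 6, 2, 8, 0, 13, 9, 1]
Visit 12; enqueue 4 → queue [6, 2, 8, 0, 13, 9, 1, 4]
Visit 6 → queue [2, 8, 0, 13, 9, 1, 4]
Visit 2 → queue [8, 0, 13, 9, 1, 4]
Visit 8; enqueue 10 → queue [0, 13, 9, 1, 4, 10]
Visit 0 → queue [13, 9, 1, 4, 10]
Visit 13 → queue [9, 1, 4, 10]
Visit 9 → queue [1, 4, 10]
Visit 1 → queue [4, 10]
Visit 4 → queue [10]
Visit 10 → queue []

7, 5, 11, 3, 12, 6, 2, 8, 0, 13, 9, 1, 4, 10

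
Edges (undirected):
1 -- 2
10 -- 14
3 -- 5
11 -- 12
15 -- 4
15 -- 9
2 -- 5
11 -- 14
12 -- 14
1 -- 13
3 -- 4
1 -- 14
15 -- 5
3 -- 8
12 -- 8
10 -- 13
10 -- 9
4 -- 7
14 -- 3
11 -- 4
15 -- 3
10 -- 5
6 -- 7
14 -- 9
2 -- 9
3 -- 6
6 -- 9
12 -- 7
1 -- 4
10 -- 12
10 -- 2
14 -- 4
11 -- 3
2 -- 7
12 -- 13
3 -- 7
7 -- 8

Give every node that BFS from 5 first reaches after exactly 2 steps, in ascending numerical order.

1, 4, 6, 7, 8, 9, 11, 12, 13, 14

Level 0: 5
Level 1: 2, 3, 10, 15
Level 2: 1, 4, 6, 7, 8, 9, 11, 12, 13, 14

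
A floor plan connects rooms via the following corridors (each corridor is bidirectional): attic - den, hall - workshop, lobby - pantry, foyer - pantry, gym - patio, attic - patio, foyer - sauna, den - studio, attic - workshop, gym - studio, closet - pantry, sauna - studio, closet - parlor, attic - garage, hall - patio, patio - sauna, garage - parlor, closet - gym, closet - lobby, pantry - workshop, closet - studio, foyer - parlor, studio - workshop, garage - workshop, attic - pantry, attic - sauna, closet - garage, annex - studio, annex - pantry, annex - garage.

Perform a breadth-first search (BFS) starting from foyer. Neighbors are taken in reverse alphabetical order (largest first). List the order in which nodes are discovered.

Visit foyer; enqueue sauna, parlor, pantry → queue [sauna, parlor, pantry]
Visit sauna; enqueue studio, patio, attic → queue [parlor, pantry, studio, patio, attic]
Visit parlor; enqueue garage, closet → queue [pantry, studio, patio, attic, garage, closet]
Visit pantry; enqueue workshop, lobby, annex → queue [studio, patio, attic, garage, closet, workshop, lobby, annex]
Visit studio; enqueue gym, den → queue [patio, attic, garage, closet, workshop, lobby, annex, gym, den]
Visit patio; enqueue hall → queue [attic, garage, closet, workshop, lobby, annex, gym, den, hall]
Visit attic → queue [garage, closet, workshop, lobby, annex, gym, den, hall]
Visit garage → queue [closet, workshop, lobby, annex, gym, den, hall]
Visit closet → queue [workshop, lobby, annex, gym, den, hall]
Visit workshop → queue [lobby, annex, gym, den, hall]
Visit lobby → queue [annex, gym, den, hall]
Visit annex → queue [gym, den, hall]
Visit gym → queue [den, hall]
Visit den → queue [hall]
Visit hall → queue []

foyer sauna parlor pantry studio patio attic garage closet workshop lobby annex gym den hall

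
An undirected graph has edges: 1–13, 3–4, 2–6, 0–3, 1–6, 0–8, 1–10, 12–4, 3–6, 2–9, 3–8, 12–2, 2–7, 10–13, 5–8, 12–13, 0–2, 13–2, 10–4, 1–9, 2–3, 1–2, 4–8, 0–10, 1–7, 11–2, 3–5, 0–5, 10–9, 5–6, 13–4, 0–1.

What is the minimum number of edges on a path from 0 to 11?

2

Level 0: 0
Level 1: 1, 2, 3, 5, 8, 10
Level 2: 4, 6, 7, 9, 11, 12, 13
11 first appears at level 2.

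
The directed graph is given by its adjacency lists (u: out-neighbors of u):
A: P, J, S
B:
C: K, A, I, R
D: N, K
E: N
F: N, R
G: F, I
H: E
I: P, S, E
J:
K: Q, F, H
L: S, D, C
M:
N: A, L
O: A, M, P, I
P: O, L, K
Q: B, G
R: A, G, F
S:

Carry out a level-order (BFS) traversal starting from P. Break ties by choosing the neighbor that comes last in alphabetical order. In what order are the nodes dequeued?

Visit P; enqueue O, L, K → queue [O, L, K]
Visit O; enqueue M, I, A → queue [L, K, M, I, A]
Visit L; enqueue S, D, C → queue [K, M, I, A, S, D, C]
Visit K; enqueue Q, H, F → queue [M, I, A, S, D, C, Q, H, F]
Visit M → queue [I, A, S, D, C, Q, H, F]
Visit I; enqueue E → queue [A, S, D, C, Q, H, F, E]
Visit A; enqueue J → queue [S, D, C, Q, H, F, E, J]
Visit S → queue [D, C, Q, H, F, E, J]
Visit D; enqueue N → queue [C, Q, H, F, E, J, N]
Visit C; enqueue R → queue [Q, H, F, E, J, N, R]
Visit Q; enqueue G, B → queue [H, F, E, J, N, R, G, B]
Visit H → queue [F, E, J, N, R, G, B]
Visit F → queue [E, J, N, R, G, B]
Visit E → queue [J, N, R, G, B]
Visit J → queue [N, R, G, B]
Visit N → queue [R, G, B]
Visit R → queue [G, B]
Visit G → queue [B]
Visit B → queue []

P -> O -> L -> K -> M -> I -> A -> S -> D -> C -> Q -> H -> F -> E -> J -> N -> R -> G -> B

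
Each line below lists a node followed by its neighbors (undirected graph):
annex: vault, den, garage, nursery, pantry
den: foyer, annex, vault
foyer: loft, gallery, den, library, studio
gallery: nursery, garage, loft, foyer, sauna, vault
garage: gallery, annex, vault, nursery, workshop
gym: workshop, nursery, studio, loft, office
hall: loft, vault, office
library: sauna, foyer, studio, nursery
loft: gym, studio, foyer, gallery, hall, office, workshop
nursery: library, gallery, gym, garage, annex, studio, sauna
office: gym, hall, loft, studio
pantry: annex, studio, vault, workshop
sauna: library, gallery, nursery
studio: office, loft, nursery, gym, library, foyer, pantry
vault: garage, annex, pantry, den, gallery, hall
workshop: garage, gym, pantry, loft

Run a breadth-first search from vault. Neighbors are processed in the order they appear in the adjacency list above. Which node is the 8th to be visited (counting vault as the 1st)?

nursery

Visit vault; enqueue garage, annex, pantry, den, gallery, hall → queue [garage, annex, pantry, den, gallery, hall]
Visit garage; enqueue nursery, workshop → queue [annex, pantry, den, gallery, hall, nursery, workshop]
Visit annex → queue [pantry, den, gallery, hall, nursery, workshop]
Visit pantry; enqueue studio → queue [den, gallery, hall, nursery, workshop, studio]
Visit den; enqueue foyer → queue [gallery, hall, nursery, workshop, studio, foyer]
Visit gallery; enqueue loft, sauna → queue [hall, nursery, workshop, studio, foyer, loft, sauna]
Visit hall; enqueue office → queue [nursery, workshop, studio, foyer, loft, sauna, office]
Visit nursery; enqueue library, gym → queue [workshop, studio, foyer, loft, sauna, office, library, gym]
Visit workshop → queue [studio, foyer, loft, sauna, office, library, gym]
Visit studio → queue [foyer, loft, sauna, office, library, gym]
Visit foyer → queue [loft, sauna, office, library, gym]
Visit loft → queue [sauna, office, library, gym]
Visit sauna → queue [office, library, gym]
Visit office → queue [library, gym]
Visit library → queue [gym]
Visit gym → queue []

Visit order: vault, garage, annex, pantry, den, gallery, hall, nursery, workshop, studio, foyer, loft, sauna, office, library, gym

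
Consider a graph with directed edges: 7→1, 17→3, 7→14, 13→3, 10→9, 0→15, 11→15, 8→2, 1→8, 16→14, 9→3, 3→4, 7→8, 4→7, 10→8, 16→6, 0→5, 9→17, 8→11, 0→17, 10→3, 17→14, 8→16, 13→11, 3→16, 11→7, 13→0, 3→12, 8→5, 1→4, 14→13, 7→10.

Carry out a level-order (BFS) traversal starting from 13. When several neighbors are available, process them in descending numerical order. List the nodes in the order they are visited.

13 → 11 → 3 → 0 → 15 → 7 → 16 → 12 → 4 → 17 → 5 → 14 → 10 → 8 → 1 → 6 → 9 → 2

Visit 13; enqueue 11, 3, 0 → queue [11, 3, 0]
Visit 11; enqueue 15, 7 → queue [3, 0, 15, 7]
Visit 3; enqueue 16, 12, 4 → queue [0, 15, 7, 16, 12, 4]
Visit 0; enqueue 17, 5 → queue [15, 7, 16, 12, 4, 17, 5]
Visit 15 → queue [7, 16, 12, 4, 17, 5]
Visit 7; enqueue 14, 10, 8, 1 → queue [16, 12, 4, 17, 5, 14, 10, 8, 1]
Visit 16; enqueue 6 → queue [12, 4, 17, 5, 14, 10, 8, 1, 6]
Visit 12 → queue [4, 17, 5, 14, 10, 8, 1, 6]
Visit 4 → queue [17, 5, 14, 10, 8, 1, 6]
Visit 17 → queue [5, 14, 10, 8, 1, 6]
Visit 5 → queue [14, 10, 8, 1, 6]
Visit 14 → queue [10, 8, 1, 6]
Visit 10; enqueue 9 → queue [8, 1, 6, 9]
Visit 8; enqueue 2 → queue [1, 6, 9, 2]
Visit 1 → queue [6, 9, 2]
Visit 6 → queue [9, 2]
Visit 9 → queue [2]
Visit 2 → queue []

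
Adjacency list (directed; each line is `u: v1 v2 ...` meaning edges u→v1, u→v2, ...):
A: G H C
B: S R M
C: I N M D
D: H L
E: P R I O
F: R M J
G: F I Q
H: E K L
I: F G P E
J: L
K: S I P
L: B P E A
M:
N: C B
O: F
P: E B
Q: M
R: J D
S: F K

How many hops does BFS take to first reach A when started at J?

2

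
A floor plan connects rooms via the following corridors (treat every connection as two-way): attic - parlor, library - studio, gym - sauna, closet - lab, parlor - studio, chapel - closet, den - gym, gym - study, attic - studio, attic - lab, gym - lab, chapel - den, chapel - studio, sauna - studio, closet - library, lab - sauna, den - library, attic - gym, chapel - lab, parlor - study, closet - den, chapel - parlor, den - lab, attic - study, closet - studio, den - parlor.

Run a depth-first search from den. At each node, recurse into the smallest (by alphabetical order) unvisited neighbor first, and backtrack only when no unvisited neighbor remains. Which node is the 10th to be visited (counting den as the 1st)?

Visit den
den → chapel
chapel → closet
closet → lab
lab → attic
attic → gym
gym → sauna
sauna → studio
studio → library
studio → parlor
parlor → study

Visit order: den, chapel, closet, lab, attic, gym, sauna, studio, library, parlor, study

parlor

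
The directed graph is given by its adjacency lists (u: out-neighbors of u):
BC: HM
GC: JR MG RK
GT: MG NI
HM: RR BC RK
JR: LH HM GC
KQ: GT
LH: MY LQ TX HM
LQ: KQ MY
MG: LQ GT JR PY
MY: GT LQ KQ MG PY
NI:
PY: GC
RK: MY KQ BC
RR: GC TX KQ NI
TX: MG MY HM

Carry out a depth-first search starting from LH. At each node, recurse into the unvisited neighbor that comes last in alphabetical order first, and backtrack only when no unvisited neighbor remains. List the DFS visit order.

LH, TX, MY, PY, GC, RK, KQ, GT, NI, MG, LQ, JR, HM, RR, BC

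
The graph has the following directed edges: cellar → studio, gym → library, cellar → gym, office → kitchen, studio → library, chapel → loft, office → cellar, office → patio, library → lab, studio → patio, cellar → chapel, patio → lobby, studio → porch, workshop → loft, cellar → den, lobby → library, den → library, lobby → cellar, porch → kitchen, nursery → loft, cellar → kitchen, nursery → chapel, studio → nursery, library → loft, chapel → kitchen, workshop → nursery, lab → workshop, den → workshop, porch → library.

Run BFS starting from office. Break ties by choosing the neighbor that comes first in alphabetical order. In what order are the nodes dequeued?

Visit office; enqueue cellar, kitchen, patio → queue [cellar, kitchen, patio]
Visit cellar; enqueue chapel, den, gym, studio → queue [kitchen, patio, chapel, den, gym, studio]
Visit kitchen → queue [patio, chapel, den, gym, studio]
Visit patio; enqueue lobby → queue [chapel, den, gym, studio, lobby]
Visit chapel; enqueue loft → queue [den, gym, studio, lobby, loft]
Visit den; enqueue library, workshop → queue [gym, studio, lobby, loft, library, workshop]
Visit gym → queue [studio, lobby, loft, library, workshop]
Visit studio; enqueue nursery, porch → queue [lobby, loft, library, workshop, nursery, porch]
Visit lobby → queue [loft, library, workshop, nursery, porch]
Visit loft → queue [library, workshop, nursery, porch]
Visit library; enqueue lab → queue [workshop, nursery, porch, lab]
Visit workshop → queue [nursery, porch, lab]
Visit nursery → queue [porch, lab]
Visit porch → queue [lab]
Visit lab → queue []

office → cellar → kitchen → patio → chapel → den → gym → studio → lobby → loft → library → workshop → nursery → porch → lab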